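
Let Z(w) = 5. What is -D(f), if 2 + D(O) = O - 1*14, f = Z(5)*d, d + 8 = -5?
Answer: 81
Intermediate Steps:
d = -13 (d = -8 - 5 = -13)
f = -65 (f = 5*(-13) = -65)
D(O) = -16 + O (D(O) = -2 + (O - 1*14) = -2 + (O - 14) = -2 + (-14 + O) = -16 + O)
-D(f) = -(-16 - 65) = -1*(-81) = 81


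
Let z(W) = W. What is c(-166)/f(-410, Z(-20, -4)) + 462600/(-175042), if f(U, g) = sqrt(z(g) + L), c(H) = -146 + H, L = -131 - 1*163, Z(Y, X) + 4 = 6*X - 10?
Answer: -231300/87521 + 156*I*sqrt(83)/83 ≈ -2.6428 + 17.123*I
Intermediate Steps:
Z(Y, X) = -14 + 6*X (Z(Y, X) = -4 + (6*X - 10) = -4 + (-10 + 6*X) = -14 + 6*X)
L = -294 (L = -131 - 163 = -294)
f(U, g) = sqrt(-294 + g) (f(U, g) = sqrt(g - 294) = sqrt(-294 + g))
c(-166)/f(-410, Z(-20, -4)) + 462600/(-175042) = (-146 - 166)/(sqrt(-294 + (-14 + 6*(-4)))) + 462600/(-175042) = -312/sqrt(-294 + (-14 - 24)) + 462600*(-1/175042) = -312/sqrt(-294 - 38) - 231300/87521 = -312*(-I*sqrt(83)/166) - 231300/87521 = -(-156)*I*sqrt(83)/83 - 231300/87521 = 156*I*sqrt(83)/83 - 231300/87521 = -231300/87521 + 156*I*sqrt(83)/83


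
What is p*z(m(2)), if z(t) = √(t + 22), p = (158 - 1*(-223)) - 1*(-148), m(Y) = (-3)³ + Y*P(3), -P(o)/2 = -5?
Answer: 529*√15 ≈ 2048.8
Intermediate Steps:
P(o) = 10 (P(o) = -2*(-5) = 10)
m(Y) = -27 + 10*Y (m(Y) = (-3)³ + Y*10 = -27 + 10*Y)
p = 529 (p = (158 + 223) + 148 = 381 + 148 = 529)
z(t) = √(22 + t)
p*z(m(2)) = 529*√(22 + (-27 + 10*2)) = 529*√(22 + (-27 + 20)) = 529*√(22 - 7) = 529*√15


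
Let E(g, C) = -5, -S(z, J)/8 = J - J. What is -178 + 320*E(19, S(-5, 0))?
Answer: -1778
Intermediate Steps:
S(z, J) = 0 (S(z, J) = -8*(J - J) = -8*0 = 0)
-178 + 320*E(19, S(-5, 0)) = -178 + 320*(-5) = -178 - 1600 = -1778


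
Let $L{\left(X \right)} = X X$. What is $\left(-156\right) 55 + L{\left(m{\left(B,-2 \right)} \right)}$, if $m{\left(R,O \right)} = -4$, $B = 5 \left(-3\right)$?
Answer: $-8564$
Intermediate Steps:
$B = -15$
$L{\left(X \right)} = X^{2}$
$\left(-156\right) 55 + L{\left(m{\left(B,-2 \right)} \right)} = \left(-156\right) 55 + \left(-4\right)^{2} = -8580 + 16 = -8564$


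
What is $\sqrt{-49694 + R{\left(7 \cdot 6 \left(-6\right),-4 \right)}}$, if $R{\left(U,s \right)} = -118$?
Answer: $2 i \sqrt{12453} \approx 223.19 i$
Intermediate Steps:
$\sqrt{-49694 + R{\left(7 \cdot 6 \left(-6\right),-4 \right)}} = \sqrt{-49694 - 118} = \sqrt{-49812} = 2 i \sqrt{12453}$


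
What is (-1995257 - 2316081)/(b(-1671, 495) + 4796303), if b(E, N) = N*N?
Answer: -2155669/2520664 ≈ -0.85520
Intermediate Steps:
b(E, N) = N²
(-1995257 - 2316081)/(b(-1671, 495) + 4796303) = (-1995257 - 2316081)/(495² + 4796303) = -4311338/(245025 + 4796303) = -4311338/5041328 = -4311338*1/5041328 = -2155669/2520664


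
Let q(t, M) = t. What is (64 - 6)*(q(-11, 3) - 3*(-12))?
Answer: 1450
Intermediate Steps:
(64 - 6)*(q(-11, 3) - 3*(-12)) = (64 - 6)*(-11 - 3*(-12)) = 58*(-11 + 36) = 58*25 = 1450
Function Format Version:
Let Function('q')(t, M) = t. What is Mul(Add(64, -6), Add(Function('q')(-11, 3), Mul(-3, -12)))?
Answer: 1450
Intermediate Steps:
Mul(Add(64, -6), Add(Function('q')(-11, 3), Mul(-3, -12))) = Mul(Add(64, -6), Add(-11, Mul(-3, -12))) = Mul(58, Add(-11, 36)) = Mul(58, 25) = 1450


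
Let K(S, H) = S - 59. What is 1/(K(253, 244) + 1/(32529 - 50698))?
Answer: 18169/3524785 ≈ 0.0051546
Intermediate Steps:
K(S, H) = -59 + S
1/(K(253, 244) + 1/(32529 - 50698)) = 1/((-59 + 253) + 1/(32529 - 50698)) = 1/(194 + 1/(-18169)) = 1/(194 - 1/18169) = 1/(3524785/18169) = 18169/3524785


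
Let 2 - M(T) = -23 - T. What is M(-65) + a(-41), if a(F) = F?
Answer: -81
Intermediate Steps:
M(T) = 25 + T (M(T) = 2 - (-23 - T) = 2 + (23 + T) = 25 + T)
M(-65) + a(-41) = (25 - 65) - 41 = -40 - 41 = -81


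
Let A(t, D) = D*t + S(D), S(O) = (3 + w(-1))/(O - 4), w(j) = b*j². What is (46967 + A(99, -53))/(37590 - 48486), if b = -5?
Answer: -1189021/310536 ≈ -3.8289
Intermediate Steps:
w(j) = -5*j²
S(O) = -2/(-4 + O) (S(O) = (3 - 5*(-1)²)/(O - 4) = (3 - 5*1)/(-4 + O) = (3 - 5)/(-4 + O) = -2/(-4 + O))
A(t, D) = -2/(-4 + D) + D*t (A(t, D) = D*t - 2/(-4 + D) = -2/(-4 + D) + D*t)
(46967 + A(99, -53))/(37590 - 48486) = (46967 + (-2 - 53*99*(-4 - 53))/(-4 - 53))/(37590 - 48486) = (46967 + (-2 - 53*99*(-57))/(-57))/(-10896) = (46967 - (-2 + 299079)/57)*(-1/10896) = (46967 - 1/57*299077)*(-1/10896) = (46967 - 299077/57)*(-1/10896) = (2378042/57)*(-1/10896) = -1189021/310536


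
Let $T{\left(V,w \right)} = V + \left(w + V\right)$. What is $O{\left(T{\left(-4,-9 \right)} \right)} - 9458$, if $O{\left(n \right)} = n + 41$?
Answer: $-9434$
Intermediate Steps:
$T{\left(V,w \right)} = w + 2 V$ ($T{\left(V,w \right)} = V + \left(V + w\right) = w + 2 V$)
$O{\left(n \right)} = 41 + n$
$O{\left(T{\left(-4,-9 \right)} \right)} - 9458 = \left(41 + \left(-9 + 2 \left(-4\right)\right)\right) - 9458 = \left(41 - 17\right) - 9458 = 24 - 9458 = -9434$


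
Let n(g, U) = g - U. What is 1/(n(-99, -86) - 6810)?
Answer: -1/6823 ≈ -0.00014656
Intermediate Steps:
1/(n(-99, -86) - 6810) = 1/((-99 - 1*(-86)) - 6810) = 1/((-99 + 86) - 6810) = 1/(-13 - 6810) = 1/(-6823) = -1/6823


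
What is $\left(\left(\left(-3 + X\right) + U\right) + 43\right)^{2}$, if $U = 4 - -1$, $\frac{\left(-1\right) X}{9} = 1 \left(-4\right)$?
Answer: $6561$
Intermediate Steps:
$X = 36$ ($X = - 9 \cdot 1 \left(-4\right) = \left(-9\right) \left(-4\right) = 36$)
$U = 5$ ($U = 4 + 1 = 5$)
$\left(\left(\left(-3 + X\right) + U\right) + 43\right)^{2} = \left(\left(\left(-3 + 36\right) + 5\right) + 43\right)^{2} = \left(\left(33 + 5\right) + 43\right)^{2} = \left(38 + 43\right)^{2} = 81^{2} = 6561$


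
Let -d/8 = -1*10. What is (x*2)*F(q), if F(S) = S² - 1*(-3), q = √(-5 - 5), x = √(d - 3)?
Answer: -14*√77 ≈ -122.85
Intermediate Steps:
d = 80 (d = -(-8)*10 = -8*(-10) = 80)
x = √77 (x = √(80 - 3) = √77 ≈ 8.7750)
q = I*√10 (q = √(-10) = I*√10 ≈ 3.1623*I)
F(S) = 3 + S² (F(S) = S² + 3 = 3 + S²)
(x*2)*F(q) = (√77*2)*(3 + (I*√10)²) = (2*√77)*(3 - 10) = (2*√77)*(-7) = -14*√77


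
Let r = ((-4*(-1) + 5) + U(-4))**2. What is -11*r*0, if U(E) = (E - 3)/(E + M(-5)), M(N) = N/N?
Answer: 0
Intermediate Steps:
M(N) = 1
U(E) = (-3 + E)/(1 + E) (U(E) = (E - 3)/(E + 1) = (-3 + E)/(1 + E))
r = 1156/9 (r = ((-4*(-1) + 5) + (-3 - 4)/(1 - 4))**2 = ((4 + 5) - 7/(-3))**2 = (9 - 1/3*(-7))**2 = (9 + 7/3)**2 = (34/3)**2 = 1156/9 ≈ 128.44)
-11*r*0 = -11*1156/9*0 = -12716/9*0 = 0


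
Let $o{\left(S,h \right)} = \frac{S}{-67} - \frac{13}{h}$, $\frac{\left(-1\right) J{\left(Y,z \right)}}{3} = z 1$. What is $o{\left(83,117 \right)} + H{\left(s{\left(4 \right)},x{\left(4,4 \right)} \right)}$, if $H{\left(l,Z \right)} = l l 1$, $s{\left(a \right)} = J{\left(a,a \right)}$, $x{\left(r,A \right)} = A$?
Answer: $\frac{86018}{603} \approx 142.65$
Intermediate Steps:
$J{\left(Y,z \right)} = - 3 z$ ($J{\left(Y,z \right)} = - 3 z 1 = - 3 z$)
$s{\left(a \right)} = - 3 a$
$o{\left(S,h \right)} = - \frac{13}{h} - \frac{S}{67}$ ($o{\left(S,h \right)} = S \left(- \frac{1}{67}\right) - \frac{13}{h} = - \frac{S}{67} - \frac{13}{h} = - \frac{13}{h} - \frac{S}{67}$)
$H{\left(l,Z \right)} = l^{2}$ ($H{\left(l,Z \right)} = l^{2} \cdot 1 = l^{2}$)
$o{\left(83,117 \right)} + H{\left(s{\left(4 \right)},x{\left(4,4 \right)} \right)} = \left(- \frac{13}{117} - \frac{83}{67}\right) + \left(\left(-3\right) 4\right)^{2} = \left(\left(-13\right) \frac{1}{117} - \frac{83}{67}\right) + \left(-12\right)^{2} = \left(- \frac{1}{9} - \frac{83}{67}\right) + 144 = - \frac{814}{603} + 144 = \frac{86018}{603}$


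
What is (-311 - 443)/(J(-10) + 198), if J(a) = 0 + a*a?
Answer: -377/149 ≈ -2.5302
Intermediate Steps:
J(a) = a² (J(a) = 0 + a² = a²)
(-311 - 443)/(J(-10) + 198) = (-311 - 443)/((-10)² + 198) = -754/(100 + 198) = -754/298 = (1/298)*(-754) = -377/149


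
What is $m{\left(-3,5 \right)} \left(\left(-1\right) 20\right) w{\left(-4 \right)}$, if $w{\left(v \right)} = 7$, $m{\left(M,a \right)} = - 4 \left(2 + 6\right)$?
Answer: $4480$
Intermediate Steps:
$m{\left(M,a \right)} = -32$ ($m{\left(M,a \right)} = \left(-4\right) 8 = -32$)
$m{\left(-3,5 \right)} \left(\left(-1\right) 20\right) w{\left(-4 \right)} = - 32 \left(\left(-1\right) 20\right) 7 = \left(-32\right) \left(-20\right) 7 = 640 \cdot 7 = 4480$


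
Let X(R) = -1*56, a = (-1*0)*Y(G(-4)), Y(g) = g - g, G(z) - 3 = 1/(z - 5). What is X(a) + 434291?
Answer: 434235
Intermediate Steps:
G(z) = 3 + 1/(-5 + z) (G(z) = 3 + 1/(z - 5) = 3 + 1/(-5 + z))
Y(g) = 0
a = 0 (a = -1*0*0 = 0*0 = 0)
X(R) = -56
X(a) + 434291 = -56 + 434291 = 434235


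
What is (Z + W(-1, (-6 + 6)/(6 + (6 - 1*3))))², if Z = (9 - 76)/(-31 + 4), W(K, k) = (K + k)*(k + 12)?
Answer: 66049/729 ≈ 90.602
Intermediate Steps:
W(K, k) = (12 + k)*(K + k) (W(K, k) = (K + k)*(12 + k) = (12 + k)*(K + k))
Z = 67/27 (Z = -67/(-27) = -67*(-1/27) = 67/27 ≈ 2.4815)
(Z + W(-1, (-6 + 6)/(6 + (6 - 1*3))))² = (67/27 + (((-6 + 6)/(6 + (6 - 1*3)))² + 12*(-1) + 12*((-6 + 6)/(6 + (6 - 1*3))) - (-6 + 6)/(6 + (6 - 1*3))))² = (67/27 + ((0/(6 + (6 - 3)))² - 12 + 12*(0/(6 + (6 - 3))) - 0/(6 + (6 - 3))))² = (67/27 + ((0/(6 + 3))² - 12 + 12*(0/(6 + 3)) - 0/(6 + 3)))² = (67/27 + ((0/9)² - 12 + 12*(0/9) - 0/9))² = (67/27 + ((0*(⅑))² - 12 + 12*(0*(⅑)) - 0/9))² = (67/27 + (0² - 12 + 12*0 - 1*0))² = (67/27 + (0 - 12 + 0 + 0))² = (67/27 - 12)² = (-257/27)² = 66049/729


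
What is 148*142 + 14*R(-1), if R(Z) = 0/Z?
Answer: 21016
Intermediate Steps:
R(Z) = 0
148*142 + 14*R(-1) = 148*142 + 14*0 = 21016 + 0 = 21016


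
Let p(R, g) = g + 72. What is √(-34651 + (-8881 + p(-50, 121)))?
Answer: I*√43339 ≈ 208.18*I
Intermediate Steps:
p(R, g) = 72 + g
√(-34651 + (-8881 + p(-50, 121))) = √(-34651 + (-8881 + (72 + 121))) = √(-34651 + (-8881 + 193)) = √(-34651 - 8688) = √(-43339) = I*√43339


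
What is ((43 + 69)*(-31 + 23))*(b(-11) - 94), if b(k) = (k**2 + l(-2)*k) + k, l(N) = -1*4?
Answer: -53760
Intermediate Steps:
l(N) = -4
b(k) = k**2 - 3*k (b(k) = (k**2 - 4*k) + k = k**2 - 3*k)
((43 + 69)*(-31 + 23))*(b(-11) - 94) = ((43 + 69)*(-31 + 23))*(-11*(-3 - 11) - 94) = (112*(-8))*(-11*(-14) - 94) = -896*(154 - 94) = -896*60 = -53760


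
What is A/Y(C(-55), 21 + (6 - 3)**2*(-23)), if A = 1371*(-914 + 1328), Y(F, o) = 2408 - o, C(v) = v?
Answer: 283797/1297 ≈ 218.81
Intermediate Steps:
A = 567594 (A = 1371*414 = 567594)
A/Y(C(-55), 21 + (6 - 3)**2*(-23)) = 567594/(2408 - (21 + (6 - 3)**2*(-23))) = 567594/(2408 - (21 + 3**2*(-23))) = 567594/(2408 - (21 + 9*(-23))) = 567594/(2408 - (21 - 207)) = 567594/(2408 - 1*(-186)) = 567594/(2408 + 186) = 567594/2594 = 567594*(1/2594) = 283797/1297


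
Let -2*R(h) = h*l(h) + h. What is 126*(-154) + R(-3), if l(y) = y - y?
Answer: -38805/2 ≈ -19403.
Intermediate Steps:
l(y) = 0
R(h) = -h/2 (R(h) = -(h*0 + h)/2 = -(0 + h)/2 = -h/2)
126*(-154) + R(-3) = 126*(-154) - 1/2*(-3) = -19404 + 3/2 = -38805/2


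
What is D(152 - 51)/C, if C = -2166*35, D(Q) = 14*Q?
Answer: -101/5415 ≈ -0.018652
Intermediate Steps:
C = -75810
D(152 - 51)/C = (14*(152 - 51))/(-75810) = (14*101)*(-1/75810) = 1414*(-1/75810) = -101/5415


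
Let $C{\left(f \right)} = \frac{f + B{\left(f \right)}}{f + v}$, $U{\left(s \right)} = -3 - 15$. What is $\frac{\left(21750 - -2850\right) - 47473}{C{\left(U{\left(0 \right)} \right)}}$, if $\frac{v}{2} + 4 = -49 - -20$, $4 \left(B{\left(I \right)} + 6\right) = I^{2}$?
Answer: $\frac{640444}{19} \approx 33708.0$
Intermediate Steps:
$B{\left(I \right)} = -6 + \frac{I^{2}}{4}$
$v = -66$ ($v = -8 + 2 \left(-49 - -20\right) = -8 + 2 \left(-49 + 20\right) = -8 + 2 \left(-29\right) = -8 - 58 = -66$)
$U{\left(s \right)} = -18$ ($U{\left(s \right)} = -3 - 15 = -18$)
$C{\left(f \right)} = \frac{-6 + f + \frac{f^{2}}{4}}{-66 + f}$ ($C{\left(f \right)} = \frac{f + \left(-6 + \frac{f^{2}}{4}\right)}{f - 66} = \frac{-6 + f + \frac{f^{2}}{4}}{-66 + f}$)
$\frac{\left(21750 - -2850\right) - 47473}{C{\left(U{\left(0 \right)} \right)}} = \frac{\left(21750 - -2850\right) - 47473}{\frac{1}{-66 - 18} \left(-6 - 18 + \frac{\left(-18\right)^{2}}{4}\right)} = \frac{\left(21750 + 2850\right) - 47473}{\frac{1}{-84} \left(-6 - 18 + \frac{1}{4} \cdot 324\right)} = \frac{24600 - 47473}{\left(- \frac{1}{84}\right) \left(-6 - 18 + 81\right)} = - \frac{22873}{\left(- \frac{1}{84}\right) 57} = - \frac{22873}{- \frac{19}{28}} = \left(-22873\right) \left(- \frac{28}{19}\right) = \frac{640444}{19}$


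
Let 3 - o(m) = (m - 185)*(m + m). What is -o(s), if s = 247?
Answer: 30625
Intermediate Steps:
o(m) = 3 - 2*m*(-185 + m) (o(m) = 3 - (m - 185)*(m + m) = 3 - (-185 + m)*2*m = 3 - 2*m*(-185 + m))
-o(s) = -(3 - 2*247² + 370*247) = -(3 - 2*61009 + 91390) = -(3 - 122018 + 91390) = -1*(-30625) = 30625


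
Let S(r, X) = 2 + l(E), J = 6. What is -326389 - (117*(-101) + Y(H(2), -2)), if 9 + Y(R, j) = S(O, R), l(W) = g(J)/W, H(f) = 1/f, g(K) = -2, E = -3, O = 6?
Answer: -943697/3 ≈ -3.1457e+5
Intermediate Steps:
l(W) = -2/W
S(r, X) = 8/3 (S(r, X) = 2 - 2/(-3) = 2 - 2*(-⅓) = 2 + ⅔ = 8/3)
Y(R, j) = -19/3 (Y(R, j) = -9 + 8/3 = -19/3)
-326389 - (117*(-101) + Y(H(2), -2)) = -326389 - (117*(-101) - 19/3) = -326389 - (-11817 - 19/3) = -326389 - 1*(-35470/3) = -326389 + 35470/3 = -943697/3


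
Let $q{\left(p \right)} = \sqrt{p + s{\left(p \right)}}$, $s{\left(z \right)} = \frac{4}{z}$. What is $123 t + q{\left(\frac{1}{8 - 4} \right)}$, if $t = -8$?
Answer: $-984 + \frac{\sqrt{65}}{2} \approx -979.97$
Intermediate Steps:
$q{\left(p \right)} = \sqrt{p + \frac{4}{p}}$
$123 t + q{\left(\frac{1}{8 - 4} \right)} = 123 \left(-8\right) + \sqrt{\frac{1}{8 - 4} + \frac{4}{\frac{1}{8 - 4}}} = -984 + \sqrt{\frac{1}{4} + \frac{4}{\frac{1}{4}}} = -984 + \sqrt{\frac{1}{4} + 4 \frac{1}{\frac{1}{4}}} = -984 + \sqrt{\frac{1}{4} + 4 \cdot 4} = -984 + \sqrt{\frac{1}{4} + 16} = -984 + \sqrt{\frac{65}{4}} = -984 + \frac{\sqrt{65}}{2}$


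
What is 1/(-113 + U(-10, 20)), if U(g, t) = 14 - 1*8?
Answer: -1/107 ≈ -0.0093458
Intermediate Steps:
U(g, t) = 6 (U(g, t) = 14 - 8 = 6)
1/(-113 + U(-10, 20)) = 1/(-113 + 6) = 1/(-107) = -1/107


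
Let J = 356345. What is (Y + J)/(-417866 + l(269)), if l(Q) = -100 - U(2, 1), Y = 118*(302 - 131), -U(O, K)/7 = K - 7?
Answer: -376523/418008 ≈ -0.90076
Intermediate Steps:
U(O, K) = 49 - 7*K (U(O, K) = -7*(K - 7) = -7*(-7 + K) = 49 - 7*K)
Y = 20178 (Y = 118*171 = 20178)
l(Q) = -142 (l(Q) = -100 - (49 - 7*1) = -100 - (49 - 7) = -100 - 1*42 = -100 - 42 = -142)
(Y + J)/(-417866 + l(269)) = (20178 + 356345)/(-417866 - 142) = 376523/(-418008) = 376523*(-1/418008) = -376523/418008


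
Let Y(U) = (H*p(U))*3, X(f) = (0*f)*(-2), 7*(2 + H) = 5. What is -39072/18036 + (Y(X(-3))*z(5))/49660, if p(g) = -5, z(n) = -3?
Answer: -226491887/104494572 ≈ -2.1675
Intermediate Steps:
H = -9/7 (H = -2 + (⅐)*5 = -2 + 5/7 = -9/7 ≈ -1.2857)
X(f) = 0 (X(f) = 0*(-2) = 0)
Y(U) = 135/7 (Y(U) = -9/7*(-5)*3 = (45/7)*3 = 135/7)
-39072/18036 + (Y(X(-3))*z(5))/49660 = -39072/18036 + ((135/7)*(-3))/49660 = -39072*1/18036 - 405/7*1/49660 = -3256/1503 - 81/69524 = -226491887/104494572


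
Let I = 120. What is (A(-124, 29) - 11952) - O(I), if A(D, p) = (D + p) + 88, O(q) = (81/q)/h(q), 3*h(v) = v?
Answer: -19134427/1600 ≈ -11959.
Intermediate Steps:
h(v) = v/3
O(q) = 243/q² (O(q) = (81/q)/((q/3)) = (81/q)*(3/q) = 243/q²)
A(D, p) = 88 + D + p
(A(-124, 29) - 11952) - O(I) = ((88 - 124 + 29) - 11952) - 243/120² = (-7 - 11952) - 243/14400 = -11959 - 1*27/1600 = -11959 - 27/1600 = -19134427/1600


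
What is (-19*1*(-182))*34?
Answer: 117572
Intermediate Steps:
(-19*1*(-182))*34 = -19*(-182)*34 = 3458*34 = 117572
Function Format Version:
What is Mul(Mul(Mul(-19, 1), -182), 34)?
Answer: 117572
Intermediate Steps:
Mul(Mul(Mul(-19, 1), -182), 34) = Mul(Mul(-19, -182), 34) = Mul(3458, 34) = 117572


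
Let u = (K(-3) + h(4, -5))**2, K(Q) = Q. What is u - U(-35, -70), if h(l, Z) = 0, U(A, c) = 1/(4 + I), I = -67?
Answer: 568/63 ≈ 9.0159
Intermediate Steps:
U(A, c) = -1/63 (U(A, c) = 1/(4 - 67) = 1/(-63) = -1/63)
u = 9 (u = (-3 + 0)**2 = (-3)**2 = 9)
u - U(-35, -70) = 9 - 1*(-1/63) = 9 + 1/63 = 568/63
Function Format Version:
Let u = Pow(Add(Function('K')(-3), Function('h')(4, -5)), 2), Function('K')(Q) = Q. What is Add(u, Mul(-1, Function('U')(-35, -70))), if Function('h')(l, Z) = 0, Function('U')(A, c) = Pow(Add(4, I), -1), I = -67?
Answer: Rational(568, 63) ≈ 9.0159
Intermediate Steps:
Function('U')(A, c) = Rational(-1, 63) (Function('U')(A, c) = Pow(Add(4, -67), -1) = Pow(-63, -1) = Rational(-1, 63))
u = 9 (u = Pow(Add(-3, 0), 2) = Pow(-3, 2) = 9)
Add(u, Mul(-1, Function('U')(-35, -70))) = Add(9, Mul(-1, Rational(-1, 63))) = Add(9, Rational(1, 63)) = Rational(568, 63)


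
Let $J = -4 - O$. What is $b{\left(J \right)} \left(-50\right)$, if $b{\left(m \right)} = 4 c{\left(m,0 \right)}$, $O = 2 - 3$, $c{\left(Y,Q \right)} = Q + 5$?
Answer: $-1000$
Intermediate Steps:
$c{\left(Y,Q \right)} = 5 + Q$
$O = -1$ ($O = 2 - 3 = -1$)
$J = -3$ ($J = -4 - -1 = -4 + 1 = -3$)
$b{\left(m \right)} = 20$ ($b{\left(m \right)} = 4 \left(5 + 0\right) = 4 \cdot 5 = 20$)
$b{\left(J \right)} \left(-50\right) = 20 \left(-50\right) = -1000$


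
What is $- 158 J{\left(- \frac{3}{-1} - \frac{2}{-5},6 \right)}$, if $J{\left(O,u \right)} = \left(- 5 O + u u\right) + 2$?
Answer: $-3318$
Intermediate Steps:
$J{\left(O,u \right)} = 2 + u^{2} - 5 O$ ($J{\left(O,u \right)} = \left(- 5 O + u^{2}\right) + 2 = \left(u^{2} - 5 O\right) + 2 = 2 + u^{2} - 5 O$)
$- 158 J{\left(- \frac{3}{-1} - \frac{2}{-5},6 \right)} = - 158 \left(2 + 6^{2} - 5 \left(- \frac{3}{-1} - \frac{2}{-5}\right)\right) = - 158 \left(2 + 36 - 5 \left(\left(-3\right) \left(-1\right) - - \frac{2}{5}\right)\right) = - 158 \left(2 + 36 - 5 \left(3 + \frac{2}{5}\right)\right) = - 158 \left(2 + 36 - 17\right) = \left(-158\right) 21 = -3318$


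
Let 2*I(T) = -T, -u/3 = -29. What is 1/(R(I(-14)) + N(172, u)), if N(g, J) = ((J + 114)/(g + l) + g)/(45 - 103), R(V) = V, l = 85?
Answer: 14906/59937 ≈ 0.24869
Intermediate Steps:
u = 87 (u = -3*(-29) = 87)
I(T) = -T/2 (I(T) = (-T)/2 = -T/2)
N(g, J) = -g/58 - (114 + J)/(58*(85 + g)) (N(g, J) = ((J + 114)/(g + 85) + g)/(45 - 103) = ((114 + J)/(85 + g) + g)/(-58) = ((114 + J)/(85 + g) + g)*(-1/58) = (g + (114 + J)/(85 + g))*(-1/58) = -g/58 - (114 + J)/(58*(85 + g)))
1/(R(I(-14)) + N(172, u)) = 1/(-½*(-14) + (-114 - 1*87 - 1*172² - 85*172)/(58*(85 + 172))) = 1/(7 + (1/58)*(-114 - 87 - 1*29584 - 14620)/257) = 1/(7 + (1/58)*(1/257)*(-114 - 87 - 29584 - 14620)) = 1/(7 + (1/58)*(1/257)*(-44405)) = 1/(7 - 44405/14906) = 1/(59937/14906) = 14906/59937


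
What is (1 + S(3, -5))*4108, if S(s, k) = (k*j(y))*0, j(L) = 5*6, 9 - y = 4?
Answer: 4108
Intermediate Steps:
y = 5 (y = 9 - 1*4 = 9 - 4 = 5)
j(L) = 30
S(s, k) = 0 (S(s, k) = (k*30)*0 = (30*k)*0 = 0)
(1 + S(3, -5))*4108 = (1 + 0)*4108 = 1*4108 = 4108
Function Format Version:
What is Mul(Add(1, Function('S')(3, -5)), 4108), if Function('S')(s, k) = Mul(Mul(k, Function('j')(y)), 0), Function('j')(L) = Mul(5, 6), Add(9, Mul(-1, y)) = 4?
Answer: 4108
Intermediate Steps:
y = 5 (y = Add(9, Mul(-1, 4)) = Add(9, -4) = 5)
Function('j')(L) = 30
Function('S')(s, k) = 0 (Function('S')(s, k) = Mul(Mul(k, 30), 0) = Mul(Mul(30, k), 0) = 0)
Mul(Add(1, Function('S')(3, -5)), 4108) = Mul(Add(1, 0), 4108) = Mul(1, 4108) = 4108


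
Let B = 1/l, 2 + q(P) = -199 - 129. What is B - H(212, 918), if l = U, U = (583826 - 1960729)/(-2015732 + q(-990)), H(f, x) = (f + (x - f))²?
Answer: -1160347187710/1376903 ≈ -8.4272e+5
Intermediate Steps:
q(P) = -330 (q(P) = -2 + (-199 - 129) = -2 - 328 = -330)
H(f, x) = x²
U = 1376903/2016062 (U = (583826 - 1960729)/(-2015732 - 330) = -1376903/(-2016062) = -1376903*(-1/2016062) = 1376903/2016062 ≈ 0.68297)
l = 1376903/2016062 ≈ 0.68297
B = 2016062/1376903 (B = 1/(1376903/2016062) = 2016062/1376903 ≈ 1.4642)
B - H(212, 918) = 2016062/1376903 - 1*918² = 2016062/1376903 - 1*842724 = 2016062/1376903 - 842724 = -1160347187710/1376903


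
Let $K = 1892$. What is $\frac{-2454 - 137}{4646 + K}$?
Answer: $- \frac{2591}{6538} \approx -0.3963$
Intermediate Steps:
$\frac{-2454 - 137}{4646 + K} = \frac{-2454 - 137}{4646 + 1892} = - \frac{2591}{6538}$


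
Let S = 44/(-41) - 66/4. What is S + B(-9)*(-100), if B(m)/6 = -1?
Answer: 47759/82 ≈ 582.43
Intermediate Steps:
B(m) = -6 (B(m) = 6*(-1) = -6)
S = -1441/82 (S = 44*(-1/41) - 66*¼ = -44/41 - 33/2 = -1441/82 ≈ -17.573)
S + B(-9)*(-100) = -1441/82 - 6*(-100) = -1441/82 + 600 = 47759/82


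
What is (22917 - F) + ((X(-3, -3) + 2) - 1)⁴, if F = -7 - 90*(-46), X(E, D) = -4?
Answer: 18865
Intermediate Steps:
F = 4133 (F = -7 + 4140 = 4133)
(22917 - F) + ((X(-3, -3) + 2) - 1)⁴ = (22917 - 1*4133) + ((-4 + 2) - 1)⁴ = (22917 - 4133) + (-2 - 1)⁴ = 18784 + (-3)⁴ = 18784 + 81 = 18865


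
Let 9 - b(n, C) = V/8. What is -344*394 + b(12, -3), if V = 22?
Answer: -542119/4 ≈ -1.3553e+5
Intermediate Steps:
b(n, C) = 25/4 (b(n, C) = 9 - 22/8 = 9 - 1*11/4 = 9 - 11/4 = 25/4)
-344*394 + b(12, -3) = -344*394 + 25/4 = -135536 + 25/4 = -542119/4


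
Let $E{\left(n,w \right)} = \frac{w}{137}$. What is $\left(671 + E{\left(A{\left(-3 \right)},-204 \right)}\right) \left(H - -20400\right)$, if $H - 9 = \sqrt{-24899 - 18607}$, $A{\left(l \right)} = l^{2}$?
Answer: $\frac{1871974707}{137} + \frac{275169 i \sqrt{4834}}{137} \approx 1.3664 \cdot 10^{7} + 1.3965 \cdot 10^{5} i$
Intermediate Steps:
$H = 9 + 3 i \sqrt{4834}$ ($H = 9 + \sqrt{-24899 - 18607} = 9 + \sqrt{-43506} = 9 + 3 i \sqrt{4834} \approx 9.0 + 208.58 i$)
$E{\left(n,w \right)} = \frac{w}{137}$ ($E{\left(n,w \right)} = w \frac{1}{137} = \frac{w}{137}$)
$\left(671 + E{\left(A{\left(-3 \right)},-204 \right)}\right) \left(H - -20400\right) = \left(671 + \frac{1}{137} \left(-204\right)\right) \left(\left(9 + 3 i \sqrt{4834}\right) - -20400\right) = \left(671 - \frac{204}{137}\right) \left(\left(9 + 3 i \sqrt{4834}\right) + 20400\right) = \frac{91723 \left(20409 + 3 i \sqrt{4834}\right)}{137} = \frac{1871974707}{137} + \frac{275169 i \sqrt{4834}}{137}$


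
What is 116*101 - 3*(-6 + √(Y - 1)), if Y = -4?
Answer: 11734 - 3*I*√5 ≈ 11734.0 - 6.7082*I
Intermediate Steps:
116*101 - 3*(-6 + √(Y - 1)) = 116*101 - 3*(-6 + √(-4 - 1)) = 11716 - 3*(-6 + √(-5)) = 11716 - 3*(-6 + I*√5) = 11716 + (18 - 3*I*√5) = 11734 - 3*I*√5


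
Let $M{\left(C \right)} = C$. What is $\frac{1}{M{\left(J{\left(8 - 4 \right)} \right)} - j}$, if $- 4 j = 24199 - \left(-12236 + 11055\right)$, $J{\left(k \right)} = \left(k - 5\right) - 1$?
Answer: $\frac{1}{6343} \approx 0.00015765$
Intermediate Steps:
$J{\left(k \right)} = -6 + k$ ($J{\left(k \right)} = \left(-5 + k\right) - 1 = -6 + k$)
$j = -6345$ ($j = - \frac{24199 - \left(-12236 + 11055\right)}{4} = - \frac{24199 - -1181}{4} = - \frac{24199 + 1181}{4} = \left(- \frac{1}{4}\right) 25380 = -6345$)
$\frac{1}{M{\left(J{\left(8 - 4 \right)} \right)} - j} = \frac{1}{\left(-6 + \left(8 - 4\right)\right) - -6345} = \frac{1}{\left(-6 + 4\right) + 6345} = \frac{1}{-2 + 6345} = \frac{1}{6343}$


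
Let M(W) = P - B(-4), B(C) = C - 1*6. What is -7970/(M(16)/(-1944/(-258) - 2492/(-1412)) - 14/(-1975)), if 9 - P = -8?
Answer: -2221980010750/811396429 ≈ -2738.5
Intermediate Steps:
P = 17 (P = 9 - 1*(-8) = 9 + 8 = 17)
B(C) = -6 + C (B(C) = C - 6 = -6 + C)
M(W) = 27 (M(W) = 17 - (-6 - 4) = 17 - 1*(-10) = 17 + 10 = 27)
-7970/(M(16)/(-1944/(-258) - 2492/(-1412)) - 14/(-1975)) = -7970/(27/(-1944/(-258) - 2492/(-1412)) - 14/(-1975)) = -7970/(27/(-1944*(-1/258) - 2492*(-1/1412)) - 14*(-1/1975)) = -7970/(27/(324/43 + 623/353) + 14/1975) = -7970/(27/(141161/15179) + 14/1975) = -7970/(27*(15179/141161) + 14/1975) = -7970/(409833/141161 + 14/1975) = -7970/811396429/278792975 = -7970*278792975/811396429 = -2221980010750/811396429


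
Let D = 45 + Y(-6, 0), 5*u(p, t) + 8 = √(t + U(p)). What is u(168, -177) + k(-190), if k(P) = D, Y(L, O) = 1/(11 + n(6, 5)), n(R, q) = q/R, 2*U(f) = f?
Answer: 15437/355 + I*√93/5 ≈ 43.484 + 1.9287*I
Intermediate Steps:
U(f) = f/2
Y(L, O) = 6/71 (Y(L, O) = 1/(11 + 5/6) = 1/(11 + 5*(⅙)) = 1/(11 + ⅚) = 1/(71/6) = 6/71)
u(p, t) = -8/5 + √(t + p/2)/5
D = 3201/71 (D = 45 + 6/71 = 3201/71 ≈ 45.085)
k(P) = 3201/71
u(168, -177) + k(-190) = (-8/5 + √(2*168 + 4*(-177))/10) + 3201/71 = (-8/5 + √(336 - 708)/10) + 3201/71 = (-8/5 + √(-372)/10) + 3201/71 = (-8/5 + (2*I*√93)/10) + 3201/71 = (-8/5 + I*√93/5) + 3201/71 = 15437/355 + I*√93/5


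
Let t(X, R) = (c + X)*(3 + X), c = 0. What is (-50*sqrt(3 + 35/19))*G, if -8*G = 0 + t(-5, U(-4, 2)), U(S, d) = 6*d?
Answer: 125*sqrt(437)/19 ≈ 137.53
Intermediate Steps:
t(X, R) = X*(3 + X) (t(X, R) = (0 + X)*(3 + X) = X*(3 + X))
G = -5/4 (G = -(0 - 5*(3 - 5))/8 = -(0 - 5*(-2))/8 = -(0 + 10)/8 = -1/8*10 = -5/4 ≈ -1.2500)
(-50*sqrt(3 + 35/19))*G = -50*sqrt(3 + 35/19)*(-5/4) = -100*sqrt(437)/19*(-5/4) = 125*sqrt(437)/19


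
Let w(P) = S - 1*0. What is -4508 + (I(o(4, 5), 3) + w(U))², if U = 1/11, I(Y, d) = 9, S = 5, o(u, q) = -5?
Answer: -4312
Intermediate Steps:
U = 1/11 ≈ 0.090909
w(P) = 5 (w(P) = 5 - 1*0 = 5 + 0 = 5)
-4508 + (I(o(4, 5), 3) + w(U))² = -4508 + (9 + 5)² = -4508 + 14² = -4508 + 196 = -4312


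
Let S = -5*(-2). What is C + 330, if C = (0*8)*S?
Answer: 330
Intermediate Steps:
S = 10
C = 0 (C = (0*8)*10 = 0*10 = 0)
C + 330 = 0 + 330 = 330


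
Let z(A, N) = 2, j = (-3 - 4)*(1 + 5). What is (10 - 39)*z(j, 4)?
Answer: -58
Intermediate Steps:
j = -42 (j = -7*6 = -42)
(10 - 39)*z(j, 4) = (10 - 39)*2 = -29*2 = -58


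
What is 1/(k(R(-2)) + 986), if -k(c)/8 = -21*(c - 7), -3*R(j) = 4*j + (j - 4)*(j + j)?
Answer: -1/1086 ≈ -0.00092081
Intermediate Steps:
R(j) = -4*j/3 - 2*j*(-4 + j)/3 (R(j) = -(4*j + (j - 4)*(j + j))/3 = -(4*j + (-4 + j)*(2*j))/3 = -(4*j + 2*j*(-4 + j))/3 = -4*j/3 - 2*j*(-4 + j)/3)
k(c) = -1176 + 168*c (k(c) = -(-168)*(c - 7) = -(-168)*(-7 + c) = -8*(147 - 21*c) = -1176 + 168*c)
1/(k(R(-2)) + 986) = 1/((-1176 + 168*((⅔)*(-2)*(2 - 1*(-2)))) + 986) = 1/((-1176 + 168*((⅔)*(-2)*(2 + 2))) + 986) = 1/((-1176 + 168*((⅔)*(-2)*4)) + 986) = 1/((-1176 + 168*(-16/3)) + 986) = 1/((-1176 - 896) + 986) = 1/(-2072 + 986) = 1/(-1086) = -1/1086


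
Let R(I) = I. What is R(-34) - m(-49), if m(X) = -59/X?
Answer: -1725/49 ≈ -35.204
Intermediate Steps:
R(-34) - m(-49) = -34 - (-59)/(-49) = -34 - (-59)*(-1)/49 = -34 - 1*59/49 = -34 - 59/49 = -1725/49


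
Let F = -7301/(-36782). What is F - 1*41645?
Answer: -1531779089/36782 ≈ -41645.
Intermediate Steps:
F = 7301/36782 (F = -7301*(-1/36782) = 7301/36782 ≈ 0.19849)
F - 1*41645 = 7301/36782 - 1*41645 = 7301/36782 - 41645 = -1531779089/36782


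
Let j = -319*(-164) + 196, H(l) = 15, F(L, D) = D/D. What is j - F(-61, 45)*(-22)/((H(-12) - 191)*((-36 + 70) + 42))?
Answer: 31927295/608 ≈ 52512.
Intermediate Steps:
F(L, D) = 1
j = 52512 (j = 52316 + 196 = 52512)
j - F(-61, 45)*(-22)/((H(-12) - 191)*((-36 + 70) + 42)) = 52512 - 1*(-22)/((15 - 191)*((-36 + 70) + 42)) = 52512 - (-22)/((-176*(34 + 42))) = 52512 - (-22)/((-176*76)) = 52512 - (-22)/(-13376) = 52512 - (-22)*(-1)/13376 = 52512 - 1*1/608 = 52512 - 1/608 = 31927295/608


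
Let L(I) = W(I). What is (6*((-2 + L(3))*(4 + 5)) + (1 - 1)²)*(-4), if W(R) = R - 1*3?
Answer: 432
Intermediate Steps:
W(R) = -3 + R (W(R) = R - 3 = -3 + R)
L(I) = -3 + I
(6*((-2 + L(3))*(4 + 5)) + (1 - 1)²)*(-4) = (6*((-2 + (-3 + 3))*(4 + 5)) + (1 - 1)²)*(-4) = (6*((-2 + 0)*9) + 0²)*(-4) = (6*(-2*9) + 0)*(-4) = (6*(-18) + 0)*(-4) = (-108 + 0)*(-4) = -108*(-4) = 432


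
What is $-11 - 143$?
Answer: $-154$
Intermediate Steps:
$-11 - 143 = -154$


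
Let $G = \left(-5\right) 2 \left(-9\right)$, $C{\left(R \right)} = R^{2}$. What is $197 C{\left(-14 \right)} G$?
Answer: $3475080$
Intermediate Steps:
$G = 90$ ($G = \left(-10\right) \left(-9\right) = 90$)
$197 C{\left(-14 \right)} G = 197 \left(-14\right)^{2} \cdot 90 = 197 \cdot 196 \cdot 90 = 38612 \cdot 90 = 3475080$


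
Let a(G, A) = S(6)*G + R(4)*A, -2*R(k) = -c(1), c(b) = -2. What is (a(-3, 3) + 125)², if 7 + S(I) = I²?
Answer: 1225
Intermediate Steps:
S(I) = -7 + I²
R(k) = -1 (R(k) = -(-1)*(-2)/2 = -½*2 = -1)
a(G, A) = -A + 29*G (a(G, A) = (-7 + 6²)*G - A = (-7 + 36)*G - A = 29*G - A = -A + 29*G)
(a(-3, 3) + 125)² = ((-1*3 + 29*(-3)) + 125)² = ((-3 - 87) + 125)² = (-90 + 125)² = 35² = 1225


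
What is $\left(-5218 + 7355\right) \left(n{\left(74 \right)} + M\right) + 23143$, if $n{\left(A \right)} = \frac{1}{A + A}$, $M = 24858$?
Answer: $\frac{7865416109}{148} \approx 5.3145 \cdot 10^{7}$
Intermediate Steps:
$n{\left(A \right)} = \frac{1}{2 A}$
$\left(-5218 + 7355\right) \left(n{\left(74 \right)} + M\right) + 23143 = \left(-5218 + 7355\right) \left(\frac{1}{2 \cdot 74} + 24858\right) + 23143 = 2137 \left(\frac{1}{2} \cdot \frac{1}{74} + 24858\right) + 23143 = 2137 \left(\frac{1}{148} + 24858\right) + 23143 = 2137 \cdot \frac{3678985}{148} + 23143 = \frac{7861990945}{148} + 23143 = \frac{7865416109}{148}$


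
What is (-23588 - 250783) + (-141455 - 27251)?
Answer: -443077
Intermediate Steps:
(-23588 - 250783) + (-141455 - 27251) = -274371 - 168706 = -443077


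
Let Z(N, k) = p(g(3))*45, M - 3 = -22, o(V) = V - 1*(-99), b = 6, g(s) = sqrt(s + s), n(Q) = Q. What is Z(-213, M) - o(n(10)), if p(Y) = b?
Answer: 161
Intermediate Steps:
g(s) = sqrt(2)*sqrt(s) (g(s) = sqrt(2*s) = sqrt(2)*sqrt(s))
p(Y) = 6
o(V) = 99 + V (o(V) = V + 99 = 99 + V)
M = -19 (M = 3 - 22 = -19)
Z(N, k) = 270 (Z(N, k) = 6*45 = 270)
Z(-213, M) - o(n(10)) = 270 - (99 + 10) = 270 - 1*109 = 270 - 109 = 161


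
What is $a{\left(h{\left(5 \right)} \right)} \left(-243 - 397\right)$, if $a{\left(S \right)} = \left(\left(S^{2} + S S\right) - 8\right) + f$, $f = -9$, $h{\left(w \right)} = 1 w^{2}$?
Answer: $-789120$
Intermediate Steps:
$h{\left(w \right)} = w^{2}$
$a{\left(S \right)} = -17 + 2 S^{2}$ ($a{\left(S \right)} = \left(\left(S^{2} + S S\right) - 8\right) - 9 = \left(\left(S^{2} + S^{2}\right) - 8\right) - 9 = \left(2 S^{2} - 8\right) - 9 = \left(-8 + 2 S^{2}\right) - 9 = -17 + 2 S^{2}$)
$a{\left(h{\left(5 \right)} \right)} \left(-243 - 397\right) = \left(-17 + 2 \left(5^{2}\right)^{2}\right) \left(-243 - 397\right) = \left(-17 + 2 \cdot 25^{2}\right) \left(-640\right) = \left(-17 + 2 \cdot 625\right) \left(-640\right) = \left(-17 + 1250\right) \left(-640\right) = 1233 \left(-640\right) = -789120$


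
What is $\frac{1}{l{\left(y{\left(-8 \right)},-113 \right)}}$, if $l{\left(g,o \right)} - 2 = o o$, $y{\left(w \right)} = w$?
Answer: $\frac{1}{12771} \approx 7.8302 \cdot 10^{-5}$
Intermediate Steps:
$l{\left(g,o \right)} = 2 + o^{2}$ ($l{\left(g,o \right)} = 2 + o o = 2 + o^{2}$)
$\frac{1}{l{\left(y{\left(-8 \right)},-113 \right)}} = \frac{1}{2 + \left(-113\right)^{2}} = \frac{1}{2 + 12769} = \frac{1}{12771}$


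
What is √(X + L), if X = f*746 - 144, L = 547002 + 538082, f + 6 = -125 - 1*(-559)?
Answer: 2*√351057 ≈ 1185.0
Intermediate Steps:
f = 428 (f = -6 + (-125 - 1*(-559)) = -6 + (-125 + 559) = -6 + 434 = 428)
L = 1085084
X = 319144 (X = 428*746 - 144 = 319288 - 144 = 319144)
√(X + L) = √(319144 + 1085084) = √1404228 = 2*√351057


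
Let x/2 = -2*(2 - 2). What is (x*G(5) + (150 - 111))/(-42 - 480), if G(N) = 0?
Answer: -13/174 ≈ -0.074713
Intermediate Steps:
x = 0 (x = 2*(-2*(2 - 2)) = 2*(-2*0) = 2*0 = 0)
(x*G(5) + (150 - 111))/(-42 - 480) = (0*0 + (150 - 111))/(-42 - 480) = (0 + 39)/(-522) = 39*(-1/522) = -13/174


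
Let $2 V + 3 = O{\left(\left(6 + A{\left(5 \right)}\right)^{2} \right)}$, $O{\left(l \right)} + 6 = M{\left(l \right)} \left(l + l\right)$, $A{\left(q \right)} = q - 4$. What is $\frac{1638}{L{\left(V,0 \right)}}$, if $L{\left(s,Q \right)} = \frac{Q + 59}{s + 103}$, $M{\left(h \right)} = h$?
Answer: $\frac{4094181}{59} \approx 69393.0$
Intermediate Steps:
$A{\left(q \right)} = -4 + q$
$O{\left(l \right)} = -6 + 2 l^{2}$ ($O{\left(l \right)} = -6 + l \left(l + l\right) = -6 + l 2 l = -6 + 2 l^{2}$)
$V = \frac{4793}{2}$ ($V = - \frac{3}{2} + \frac{-6 + 2 \left(\left(6 + \left(-4 + 5\right)\right)^{2}\right)^{2}}{2} = - \frac{3}{2} + \frac{-6 + 2 \left(\left(6 + 1\right)^{2}\right)^{2}}{2} = - \frac{3}{2} + \frac{-6 + 2 \left(7^{2}\right)^{2}}{2} = - \frac{3}{2} + \frac{-6 + 2 \cdot 49^{2}}{2} = - \frac{3}{2} + \frac{-6 + 2 \cdot 2401}{2} = - \frac{3}{2} + \frac{-6 + 4802}{2} = - \frac{3}{2} + \frac{1}{2} \cdot 4796 = - \frac{3}{2} + 2398 = \frac{4793}{2} \approx 2396.5$)
$L{\left(s,Q \right)} = \frac{59 + Q}{103 + s}$
$\frac{1638}{L{\left(V,0 \right)}} = \frac{1638}{\frac{1}{103 + \frac{4793}{2}} \left(59 + 0\right)} = \frac{1638}{\frac{1}{\frac{4999}{2}} \cdot 59} = \frac{1638}{\frac{2}{4999} \cdot 59} = \frac{1638}{\frac{118}{4999}} = 1638 \cdot \frac{4999}{118} = \frac{4094181}{59}$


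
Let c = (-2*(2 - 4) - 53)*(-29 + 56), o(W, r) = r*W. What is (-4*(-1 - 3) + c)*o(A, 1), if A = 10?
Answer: -13070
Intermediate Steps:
o(W, r) = W*r
c = -1323 (c = (-2*(-2) - 53)*27 = (4 - 53)*27 = -49*27 = -1323)
(-4*(-1 - 3) + c)*o(A, 1) = (-4*(-1 - 3) - 1323)*(10*1) = (-4*(-4) - 1323)*10 = (16 - 1323)*10 = -1307*10 = -13070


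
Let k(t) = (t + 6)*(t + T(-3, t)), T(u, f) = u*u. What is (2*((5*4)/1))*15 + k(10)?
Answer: 904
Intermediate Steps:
T(u, f) = u**2
k(t) = (6 + t)*(9 + t) (k(t) = (t + 6)*(t + (-3)**2) = (6 + t)*(t + 9) = (6 + t)*(9 + t))
(2*((5*4)/1))*15 + k(10) = (2*((5*4)/1))*15 + (54 + 10**2 + 15*10) = (2*(20*1))*15 + (54 + 100 + 150) = (2*20)*15 + 304 = 40*15 + 304 = 600 + 304 = 904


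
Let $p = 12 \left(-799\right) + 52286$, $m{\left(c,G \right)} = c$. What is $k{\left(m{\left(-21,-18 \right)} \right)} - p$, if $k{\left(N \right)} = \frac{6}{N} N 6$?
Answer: $-42662$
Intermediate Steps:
$k{\left(N \right)} = 36$ ($k{\left(N \right)} = 6 \cdot 6 = 36$)
$p = 42698$ ($p = -9588 + 52286 = 42698$)
$k{\left(m{\left(-21,-18 \right)} \right)} - p = 36 - 42698 = -42662$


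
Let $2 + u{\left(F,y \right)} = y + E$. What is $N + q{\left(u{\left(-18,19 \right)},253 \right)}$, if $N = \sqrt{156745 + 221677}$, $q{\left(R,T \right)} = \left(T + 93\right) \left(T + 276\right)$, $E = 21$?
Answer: $183034 + \sqrt{378422} \approx 1.8365 \cdot 10^{5}$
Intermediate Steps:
$u{\left(F,y \right)} = 19 + y$ ($u{\left(F,y \right)} = -2 + \left(y + 21\right) = -2 + \left(21 + y\right) = 19 + y$)
$q{\left(R,T \right)} = \left(93 + T\right) \left(276 + T\right)$
$N = \sqrt{378422} \approx 615.16$
$N + q{\left(u{\left(-18,19 \right)},253 \right)} = \sqrt{378422} + \left(25668 + 253^{2} + 369 \cdot 253\right) = \sqrt{378422} + \left(25668 + 64009 + 93357\right) = \sqrt{378422} + 183034 = 183034 + \sqrt{378422}$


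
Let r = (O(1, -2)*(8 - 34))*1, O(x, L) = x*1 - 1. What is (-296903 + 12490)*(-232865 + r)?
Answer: 66229833245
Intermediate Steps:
O(x, L) = -1 + x (O(x, L) = x - 1 = -1 + x)
r = 0 (r = ((-1 + 1)*(8 - 34))*1 = (0*(-26))*1 = 0*1 = 0)
(-296903 + 12490)*(-232865 + r) = (-296903 + 12490)*(-232865 + 0) = -284413*(-232865) = 66229833245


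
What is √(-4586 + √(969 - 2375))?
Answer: √(-4586 + I*√1406) ≈ 0.2768 + 67.721*I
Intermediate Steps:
√(-4586 + √(969 - 2375)) = √(-4586 + √(-1406)) = √(-4586 + I*√1406)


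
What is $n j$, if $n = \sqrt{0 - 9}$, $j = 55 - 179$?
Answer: $- 372 i \approx - 372.0 i$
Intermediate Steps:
$j = -124$ ($j = 55 - 179 = -124$)
$n = 3 i$ ($n = \sqrt{-9} = 3 i \approx 3.0 i$)
$n j = 3 i \left(-124\right) = - 372 i$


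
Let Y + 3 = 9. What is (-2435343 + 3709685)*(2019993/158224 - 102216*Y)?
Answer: -61828605637706181/79112 ≈ -7.8153e+11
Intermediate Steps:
Y = 6 (Y = -3 + 9 = 6)
(-2435343 + 3709685)*(2019993/158224 - 102216*Y) = (-2435343 + 3709685)*(2019993/158224 - 102216*6) = 1274342*(2019993*(1/158224) - 613296) = 1274342*(2019993/158224 - 613296) = 1274342*(-97036126311/158224) = -61828605637706181/79112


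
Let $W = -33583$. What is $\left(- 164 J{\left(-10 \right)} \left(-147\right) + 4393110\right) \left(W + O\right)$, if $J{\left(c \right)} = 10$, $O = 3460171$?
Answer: $15879459843720$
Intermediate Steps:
$\left(- 164 J{\left(-10 \right)} \left(-147\right) + 4393110\right) \left(W + O\right) = \left(\left(-164\right) 10 \left(-147\right) + 4393110\right) \left(-33583 + 3460171\right) = \left(\left(-1640\right) \left(-147\right) + 4393110\right) 3426588 = \left(241080 + 4393110\right) 3426588 = 4634190 \cdot 3426588 = 15879459843720$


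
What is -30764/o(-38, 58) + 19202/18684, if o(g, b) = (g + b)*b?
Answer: -17266258/677295 ≈ -25.493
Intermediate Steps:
o(g, b) = b*(b + g) (o(g, b) = (b + g)*b = b*(b + g))
-30764/o(-38, 58) + 19202/18684 = -30764*1/(58*(58 - 38)) + 19202/18684 = -30764/(58*20) + 19202*(1/18684) = -30764/1160 + 9601/9342 = -30764*1/1160 + 9601/9342 = -7691/290 + 9601/9342 = -17266258/677295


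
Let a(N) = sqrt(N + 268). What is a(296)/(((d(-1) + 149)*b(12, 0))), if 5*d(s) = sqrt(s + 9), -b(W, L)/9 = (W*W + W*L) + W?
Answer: -3725*sqrt(141)/389621934 + 5*sqrt(282)/194810967 ≈ -0.00011309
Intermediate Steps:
b(W, L) = -9*W - 9*W**2 - 9*L*W (b(W, L) = -9*((W*W + W*L) + W) = -9*((W**2 + L*W) + W) = -9*(W + W**2 + L*W) = -9*W - 9*W**2 - 9*L*W)
d(s) = sqrt(9 + s)/5 (d(s) = sqrt(s + 9)/5 = sqrt(9 + s)/5)
a(N) = sqrt(268 + N)
a(296)/(((d(-1) + 149)*b(12, 0))) = sqrt(268 + 296)/(((sqrt(9 - 1)/5 + 149)*(-9*12*(1 + 0 + 12)))) = sqrt(564)/(((sqrt(8)/5 + 149)*(-9*12*13))) = (2*sqrt(141))/((((2*sqrt(2))/5 + 149)*(-1404))) = (2*sqrt(141))/(((2*sqrt(2)/5 + 149)*(-1404))) = (2*sqrt(141))/(((149 + 2*sqrt(2)/5)*(-1404))) = (2*sqrt(141))/(-209196 - 2808*sqrt(2)/5) = 2*sqrt(141)/(-209196 - 2808*sqrt(2)/5)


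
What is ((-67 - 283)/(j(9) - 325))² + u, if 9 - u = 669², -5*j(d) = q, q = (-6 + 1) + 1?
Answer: -1176002922332/2627641 ≈ -4.4755e+5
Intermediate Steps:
q = -4 (q = -5 + 1 = -4)
j(d) = ⅘ (j(d) = -⅕*(-4) = ⅘)
u = -447552 (u = 9 - 1*669² = 9 - 1*447561 = 9 - 447561 = -447552)
((-67 - 283)/(j(9) - 325))² + u = ((-67 - 283)/(⅘ - 325))² - 447552 = (-350/(-1621/5))² - 447552 = (-350*(-5/1621))² - 447552 = (1750/1621)² - 447552 = 3062500/2627641 - 447552 = -1176002922332/2627641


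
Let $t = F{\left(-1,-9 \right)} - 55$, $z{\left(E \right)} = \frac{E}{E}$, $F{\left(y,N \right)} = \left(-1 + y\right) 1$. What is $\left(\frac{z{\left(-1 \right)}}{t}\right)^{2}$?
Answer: $\frac{1}{3249} \approx 0.00030779$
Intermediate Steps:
$F{\left(y,N \right)} = -1 + y$
$z{\left(E \right)} = 1$
$t = -57$ ($t = \left(-1 - 1\right) - 55 = -2 - 55 = -57$)
$\left(\frac{z{\left(-1 \right)}}{t}\right)^{2} = \left(1 \frac{1}{-57}\right)^{2} = \left(1 \left(- \frac{1}{57}\right)\right)^{2} = \left(- \frac{1}{57}\right)^{2} = \frac{1}{3249}$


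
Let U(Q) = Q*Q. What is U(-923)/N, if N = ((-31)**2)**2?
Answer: 851929/923521 ≈ 0.92248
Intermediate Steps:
U(Q) = Q**2
N = 923521 (N = 961**2 = 923521)
U(-923)/N = (-923)**2/923521 = 851929*(1/923521) = 851929/923521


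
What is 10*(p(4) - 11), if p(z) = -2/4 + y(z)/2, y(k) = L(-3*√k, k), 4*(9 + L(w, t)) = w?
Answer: -335/2 ≈ -167.50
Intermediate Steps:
L(w, t) = -9 + w/4
y(k) = -9 - 3*√k/4 (y(k) = -9 + (-3*√k)/4 = -9 - 3*√k/4)
p(z) = -5 - 3*√z/8 (p(z) = -2/4 + (-9 - 3*√z/4)/2 = -2*¼ + (-9 - 3*√z/4)*(½) = -½ + (-9/2 - 3*√z/8) = -5 - 3*√z/8)
10*(p(4) - 11) = 10*((-5 - 3*√4/8) - 11) = 10*((-5 - 3/8*2) - 11) = 10*((-5 - ¾) - 11) = 10*(-23/4 - 11) = 10*(-67/4) = -335/2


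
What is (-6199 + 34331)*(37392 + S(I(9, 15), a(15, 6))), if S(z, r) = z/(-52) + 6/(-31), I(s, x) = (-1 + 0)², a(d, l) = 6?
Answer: 32609078501/31 ≈ 1.0519e+9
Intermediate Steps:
I(s, x) = 1 (I(s, x) = (-1)² = 1)
S(z, r) = -6/31 - z/52 (S(z, r) = z*(-1/52) + 6*(-1/31) = -z/52 - 6/31 = -6/31 - z/52)
(-6199 + 34331)*(37392 + S(I(9, 15), a(15, 6))) = (-6199 + 34331)*(37392 + (-6/31 - 1/52*1)) = 28132*(37392 + (-6/31 - 1/52)) = 28132*(37392 - 343/1612) = 28132*(60275561/1612) = 32609078501/31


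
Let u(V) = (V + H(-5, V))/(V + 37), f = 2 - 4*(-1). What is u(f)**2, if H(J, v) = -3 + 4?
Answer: 49/1849 ≈ 0.026501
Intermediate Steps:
H(J, v) = 1
f = 6 (f = 2 + 4 = 6)
u(V) = (1 + V)/(37 + V) (u(V) = (V + 1)/(V + 37) = (1 + V)/(37 + V))
u(f)**2 = ((1 + 6)/(37 + 6))**2 = (7/43)**2 = 49/1849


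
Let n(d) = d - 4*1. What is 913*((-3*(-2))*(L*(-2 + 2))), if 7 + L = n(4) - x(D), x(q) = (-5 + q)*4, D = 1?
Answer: 0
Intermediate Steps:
x(q) = -20 + 4*q
n(d) = -4 + d (n(d) = d - 4 = -4 + d)
L = 9 (L = -7 + ((-4 + 4) - (-20 + 4*1)) = -7 + (0 - (-20 + 4)) = -7 + (0 - 1*(-16)) = -7 + (0 + 16) = -7 + 16 = 9)
913*((-3*(-2))*(L*(-2 + 2))) = 913*((-3*(-2))*(9*(-2 + 2))) = 913*(6*(9*0)) = 913*(6*0) = 913*0 = 0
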